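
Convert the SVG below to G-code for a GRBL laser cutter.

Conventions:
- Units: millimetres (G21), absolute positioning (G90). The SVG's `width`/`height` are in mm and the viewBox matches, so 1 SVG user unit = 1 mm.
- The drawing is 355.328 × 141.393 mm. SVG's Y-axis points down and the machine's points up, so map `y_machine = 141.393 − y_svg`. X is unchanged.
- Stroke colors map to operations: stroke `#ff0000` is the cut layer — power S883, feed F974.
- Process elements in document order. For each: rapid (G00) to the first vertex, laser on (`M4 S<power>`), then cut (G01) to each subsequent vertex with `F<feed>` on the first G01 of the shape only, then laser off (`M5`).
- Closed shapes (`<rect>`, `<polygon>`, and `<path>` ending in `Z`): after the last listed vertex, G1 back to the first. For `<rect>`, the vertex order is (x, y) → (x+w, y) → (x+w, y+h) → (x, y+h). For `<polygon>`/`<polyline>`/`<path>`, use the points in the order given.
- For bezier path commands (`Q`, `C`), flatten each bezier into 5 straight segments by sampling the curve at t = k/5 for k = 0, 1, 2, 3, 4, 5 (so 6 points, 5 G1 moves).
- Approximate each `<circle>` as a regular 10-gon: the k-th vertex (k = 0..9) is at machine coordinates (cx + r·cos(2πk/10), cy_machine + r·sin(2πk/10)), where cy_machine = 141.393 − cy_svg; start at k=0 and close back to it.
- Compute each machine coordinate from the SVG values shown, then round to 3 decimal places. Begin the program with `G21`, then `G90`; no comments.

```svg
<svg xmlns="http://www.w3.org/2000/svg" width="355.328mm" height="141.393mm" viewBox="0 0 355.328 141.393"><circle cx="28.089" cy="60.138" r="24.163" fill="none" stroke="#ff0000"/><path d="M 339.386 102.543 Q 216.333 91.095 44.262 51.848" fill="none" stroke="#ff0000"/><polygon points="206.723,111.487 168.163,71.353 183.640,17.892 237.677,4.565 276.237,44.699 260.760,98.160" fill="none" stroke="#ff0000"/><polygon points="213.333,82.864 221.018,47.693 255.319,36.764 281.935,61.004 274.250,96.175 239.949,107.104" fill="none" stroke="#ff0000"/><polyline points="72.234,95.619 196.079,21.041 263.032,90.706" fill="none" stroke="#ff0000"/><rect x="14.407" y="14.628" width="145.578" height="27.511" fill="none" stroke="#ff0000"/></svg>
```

G21
G90
G00 X52.252 Y81.255
M4 S883
G01 X47.637 Y95.458 F974
G01 X35.556 Y104.235
G01 X20.622 Y104.235
G01 X8.541 Y95.458
G01 X3.926 Y81.255
G01 X8.541 Y67.052
G01 X20.622 Y58.275
G01 X35.556 Y58.275
G01 X47.637 Y67.052
G01 X52.252 Y81.255
M5
G00 X339.386 Y38.850
M4 S883
G01 X288.204 Y44.541 F974
G01 X233.101 Y52.456
G01 X174.076 Y62.595
G01 X111.130 Y74.958
G01 X44.262 Y89.545
M5
G00 X206.723 Y29.906
M4 S883
G01 X168.163 Y70.040 F974
G01 X183.640 Y123.501
G01 X237.677 Y136.828
G01 X276.237 Y96.694
G01 X260.760 Y43.233
G01 X206.723 Y29.906
M5
G00 X213.333 Y58.529
M4 S883
G01 X221.018 Y93.700 F974
G01 X255.319 Y104.629
G01 X281.935 Y80.389
G01 X274.250 Y45.218
G01 X239.949 Y34.289
G01 X213.333 Y58.529
M5
G00 X72.234 Y45.774
M4 S883
G01 X196.079 Y120.352 F974
G01 X263.032 Y50.687
M5
G00 X14.407 Y126.765
M4 S883
G01 X159.985 Y126.765 F974
G01 X159.985 Y99.254
G01 X14.407 Y99.254
G01 X14.407 Y126.765
M5

viewBox `0 0 355.328 141.393` with mm width/height → 1 unit = 1 mm. Flip: y_m = 141.393 − y_svg.

**Shape 1** — `<circle>` circle, stroke `#ff0000` → cut (S883, F974). Machine vertices: (52.252,81.255) → (47.637,95.458) → (35.556,104.235) → (20.622,104.235) → (8.541,95.458) → (3.926,81.255) → (8.541,67.052) → (20.622,58.275) → (35.556,58.275) → (47.637,67.052) → (52.252,81.255). Closed: final G1 returns to the first vertex.

**Shape 2** — `<path>` quadratic bezier, stroke `#ff0000` → cut (S883, F974). Control points (SVG): P0=(339.386,102.543), P1=(216.333,91.095), P2=(44.262,51.848); sampled at t=k/5. Machine vertices: (339.386,38.850) → (288.204,44.541) → (233.101,52.456) → (174.076,62.595) → (111.130,74.958) → (44.262,89.545). Open path.

**Shape 3** — `<polygon>` regular polygon, stroke `#ff0000` → cut (S883, F974). Machine vertices: (206.723,29.906) → (168.163,70.040) → (183.640,123.501) → (237.677,136.828) → (276.237,96.694) → (260.760,43.233) → (206.723,29.906). Closed: final G1 returns to the first vertex.

**Shape 4** — `<polygon>` regular polygon, stroke `#ff0000` → cut (S883, F974). Machine vertices: (213.333,58.529) → (221.018,93.700) → (255.319,104.629) → (281.935,80.389) → (274.250,45.218) → (239.949,34.289) → (213.333,58.529). Closed: final G1 returns to the first vertex.

**Shape 5** — `<polyline>` open polyline, stroke `#ff0000` → cut (S883, F974). Machine vertices: (72.234,45.774) → (196.079,120.352) → (263.032,50.687). Open path.

**Shape 6** — `<rect>` rectangle, stroke `#ff0000` → cut (S883, F974). Machine vertices: (14.407,126.765) → (159.985,126.765) → (159.985,99.254) → (14.407,99.254) → (14.407,126.765). Closed: final G1 returns to the first vertex.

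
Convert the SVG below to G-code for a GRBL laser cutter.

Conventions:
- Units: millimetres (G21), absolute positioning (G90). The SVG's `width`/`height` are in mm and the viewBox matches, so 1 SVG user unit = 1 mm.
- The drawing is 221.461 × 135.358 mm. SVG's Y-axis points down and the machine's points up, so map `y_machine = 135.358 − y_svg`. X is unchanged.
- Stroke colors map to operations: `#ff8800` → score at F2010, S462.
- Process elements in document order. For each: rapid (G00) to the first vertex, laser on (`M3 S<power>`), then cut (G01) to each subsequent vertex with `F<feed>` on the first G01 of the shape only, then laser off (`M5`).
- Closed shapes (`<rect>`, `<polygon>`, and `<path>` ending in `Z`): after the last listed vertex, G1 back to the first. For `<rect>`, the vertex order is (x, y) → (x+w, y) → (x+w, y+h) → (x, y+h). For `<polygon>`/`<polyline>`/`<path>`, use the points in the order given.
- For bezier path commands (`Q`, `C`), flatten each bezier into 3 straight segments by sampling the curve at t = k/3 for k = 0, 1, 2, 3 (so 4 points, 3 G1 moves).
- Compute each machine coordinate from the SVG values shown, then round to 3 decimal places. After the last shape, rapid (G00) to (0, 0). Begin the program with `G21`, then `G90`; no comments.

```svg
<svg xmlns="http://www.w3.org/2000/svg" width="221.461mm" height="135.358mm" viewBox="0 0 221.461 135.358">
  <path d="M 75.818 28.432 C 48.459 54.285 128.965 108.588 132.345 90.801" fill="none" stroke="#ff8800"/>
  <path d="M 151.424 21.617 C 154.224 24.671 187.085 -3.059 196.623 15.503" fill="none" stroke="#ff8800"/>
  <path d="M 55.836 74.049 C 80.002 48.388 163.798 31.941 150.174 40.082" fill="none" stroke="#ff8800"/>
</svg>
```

Since the viewBox matches the mm dimensions, user units are millimetres directly. The only transform is the Y-flip y_m = 135.358 − y_svg.

Shape 1 is a cubic bezier drawn with `<path>`. Its stroke #ff8800 means score at S462, F2010. After flipping Y the toolpath is (75.818,106.926) → (77.562,75.313) → (110.108,47.076) → (132.345,44.557).

Shape 2 is a cubic bezier drawn with `<path>`. Its stroke #ff8800 means score at S462, F2010. After flipping Y the toolpath is (151.424,113.741) → (162.267,118.094) → (181.288,125.841) → (196.623,119.855).

Shape 3 is a cubic bezier drawn with `<path>`. Its stroke #ff8800 means score at S462, F2010. After flipping Y the toolpath is (55.836,61.309) → (94.062,83.329) → (137.141,95.790) → (150.174,95.276).

G21
G90
G00 X75.818 Y106.926
M3 S462
G01 X77.562 Y75.313 F2010
G01 X110.108 Y47.076
G01 X132.345 Y44.557
M5
G00 X151.424 Y113.741
M3 S462
G01 X162.267 Y118.094 F2010
G01 X181.288 Y125.841
G01 X196.623 Y119.855
M5
G00 X55.836 Y61.309
M3 S462
G01 X94.062 Y83.329 F2010
G01 X137.141 Y95.790
G01 X150.174 Y95.276
M5
G00 X0.000 Y0.000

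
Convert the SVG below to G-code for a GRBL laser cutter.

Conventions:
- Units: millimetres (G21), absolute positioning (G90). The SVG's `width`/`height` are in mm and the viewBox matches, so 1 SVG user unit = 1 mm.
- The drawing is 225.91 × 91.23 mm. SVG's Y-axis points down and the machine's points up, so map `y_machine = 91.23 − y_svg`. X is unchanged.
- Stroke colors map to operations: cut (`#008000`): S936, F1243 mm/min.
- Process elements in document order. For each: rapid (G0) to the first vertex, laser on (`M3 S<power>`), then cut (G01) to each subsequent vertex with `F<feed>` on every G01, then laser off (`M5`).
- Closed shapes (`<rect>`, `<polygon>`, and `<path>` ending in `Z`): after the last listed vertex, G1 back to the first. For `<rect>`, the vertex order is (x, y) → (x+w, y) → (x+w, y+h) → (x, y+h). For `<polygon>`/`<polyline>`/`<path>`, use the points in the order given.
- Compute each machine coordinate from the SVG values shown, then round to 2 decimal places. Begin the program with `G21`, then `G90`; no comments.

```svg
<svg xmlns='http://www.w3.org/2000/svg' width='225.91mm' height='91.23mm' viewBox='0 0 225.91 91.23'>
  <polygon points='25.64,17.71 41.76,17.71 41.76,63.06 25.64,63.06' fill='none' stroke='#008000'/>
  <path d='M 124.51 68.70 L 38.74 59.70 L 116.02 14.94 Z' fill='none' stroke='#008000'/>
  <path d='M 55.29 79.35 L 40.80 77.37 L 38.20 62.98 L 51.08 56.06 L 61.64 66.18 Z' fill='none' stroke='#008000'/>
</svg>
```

Since the viewBox matches the mm dimensions, user units are millimetres directly. The only transform is the Y-flip y_m = 91.23 − y_svg.

Shape 1 is a rectangle drawn with `<polygon>`. Its stroke #008000 means cut at S936, F1243. After flipping Y the toolpath is (25.64,73.52) → (41.76,73.52) → (41.76,28.17) → (25.64,28.17) → (25.64,73.52), returning to the start.

Shape 2 is a closed polygon drawn with `<path>`. Its stroke #008000 means cut at S936, F1243. After flipping Y the toolpath is (124.51,22.53) → (38.74,31.53) → (116.02,76.29) → (124.51,22.53), returning to the start.

Shape 3 is a regular polygon drawn with `<path>`. Its stroke #008000 means cut at S936, F1243. After flipping Y the toolpath is (55.29,11.88) → (40.80,13.86) → (38.20,28.25) → (51.08,35.17) → (61.64,25.05) → (55.29,11.88), returning to the start.

G21
G90
G0 X25.64 Y73.52
M3 S936
G01 X41.76 Y73.52 F1243
G01 X41.76 Y28.17 F1243
G01 X25.64 Y28.17 F1243
G01 X25.64 Y73.52 F1243
M5
G0 X124.51 Y22.53
M3 S936
G01 X38.74 Y31.53 F1243
G01 X116.02 Y76.29 F1243
G01 X124.51 Y22.53 F1243
M5
G0 X55.29 Y11.88
M3 S936
G01 X40.80 Y13.86 F1243
G01 X38.20 Y28.25 F1243
G01 X51.08 Y35.17 F1243
G01 X61.64 Y25.05 F1243
G01 X55.29 Y11.88 F1243
M5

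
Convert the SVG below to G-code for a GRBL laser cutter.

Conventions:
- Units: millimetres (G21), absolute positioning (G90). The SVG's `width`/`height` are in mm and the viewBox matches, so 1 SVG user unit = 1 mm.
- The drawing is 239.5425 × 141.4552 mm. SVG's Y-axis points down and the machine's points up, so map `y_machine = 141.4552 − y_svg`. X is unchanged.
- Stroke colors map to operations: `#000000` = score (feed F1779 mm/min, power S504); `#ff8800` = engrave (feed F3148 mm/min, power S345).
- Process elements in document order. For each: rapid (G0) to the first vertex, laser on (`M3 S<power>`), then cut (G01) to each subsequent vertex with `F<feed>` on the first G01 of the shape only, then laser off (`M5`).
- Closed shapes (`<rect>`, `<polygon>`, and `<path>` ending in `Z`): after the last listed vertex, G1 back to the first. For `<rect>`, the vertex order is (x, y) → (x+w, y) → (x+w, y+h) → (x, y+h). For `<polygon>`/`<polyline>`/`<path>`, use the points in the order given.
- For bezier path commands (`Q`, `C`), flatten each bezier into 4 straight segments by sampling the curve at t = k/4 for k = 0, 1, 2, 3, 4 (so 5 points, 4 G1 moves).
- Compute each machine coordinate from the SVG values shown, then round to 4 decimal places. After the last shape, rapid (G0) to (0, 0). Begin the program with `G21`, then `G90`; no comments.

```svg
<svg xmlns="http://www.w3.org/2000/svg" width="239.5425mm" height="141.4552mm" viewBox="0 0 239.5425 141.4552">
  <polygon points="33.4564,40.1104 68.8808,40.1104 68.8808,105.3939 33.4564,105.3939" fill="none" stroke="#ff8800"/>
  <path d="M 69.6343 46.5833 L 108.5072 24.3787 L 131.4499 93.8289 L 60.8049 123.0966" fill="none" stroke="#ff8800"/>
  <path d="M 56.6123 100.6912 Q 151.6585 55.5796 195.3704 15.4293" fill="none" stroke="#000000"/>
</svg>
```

G21
G90
G0 X33.4564 Y101.3448
M3 S345
G01 X68.8808 Y101.3448 F3148
G01 X68.8808 Y36.0613
G01 X33.4564 Y36.0613
G01 X33.4564 Y101.3448
M5
G0 X69.6343 Y94.8719
M3 S345
G01 X108.5072 Y117.0765 F3148
G01 X131.4499 Y47.6263
G01 X60.8049 Y18.3586
M5
G0 X56.6123 Y40.7640
M3 S504
G01 X100.9270 Y63.0097 F1779
G01 X138.8249 Y84.6353
G01 X170.3061 Y105.6407
G01 X195.3704 Y126.0259
M5
G0 X0.0000 Y0.0000

viewBox `0 0 239.5425 141.4552` with mm width/height → 1 unit = 1 mm. Flip: y_m = 141.4552 − y_svg.

**Shape 1** — `<polygon>` rectangle, stroke `#ff8800` → engrave (S345, F3148). Machine vertices: (33.4564,101.3448) → (68.8808,101.3448) → (68.8808,36.0613) → (33.4564,36.0613) → (33.4564,101.3448). Closed: final G1 returns to the first vertex.

**Shape 2** — `<path>` open polyline, stroke `#ff8800` → engrave (S345, F3148). Machine vertices: (69.6343,94.8719) → (108.5072,117.0765) → (131.4499,47.6263) → (60.8049,18.3586). Open path.

**Shape 3** — `<path>` quadratic bezier, stroke `#000000` → score (S504, F1779). Control points (SVG): P0=(56.6123,100.6912), P1=(151.6585,55.5796), P2=(195.3704,15.4293); sampled at t=k/4. Machine vertices: (56.6123,40.7640) → (100.9270,63.0097) → (138.8249,84.6353) → (170.3061,105.6407) → (195.3704,126.0259). Open path.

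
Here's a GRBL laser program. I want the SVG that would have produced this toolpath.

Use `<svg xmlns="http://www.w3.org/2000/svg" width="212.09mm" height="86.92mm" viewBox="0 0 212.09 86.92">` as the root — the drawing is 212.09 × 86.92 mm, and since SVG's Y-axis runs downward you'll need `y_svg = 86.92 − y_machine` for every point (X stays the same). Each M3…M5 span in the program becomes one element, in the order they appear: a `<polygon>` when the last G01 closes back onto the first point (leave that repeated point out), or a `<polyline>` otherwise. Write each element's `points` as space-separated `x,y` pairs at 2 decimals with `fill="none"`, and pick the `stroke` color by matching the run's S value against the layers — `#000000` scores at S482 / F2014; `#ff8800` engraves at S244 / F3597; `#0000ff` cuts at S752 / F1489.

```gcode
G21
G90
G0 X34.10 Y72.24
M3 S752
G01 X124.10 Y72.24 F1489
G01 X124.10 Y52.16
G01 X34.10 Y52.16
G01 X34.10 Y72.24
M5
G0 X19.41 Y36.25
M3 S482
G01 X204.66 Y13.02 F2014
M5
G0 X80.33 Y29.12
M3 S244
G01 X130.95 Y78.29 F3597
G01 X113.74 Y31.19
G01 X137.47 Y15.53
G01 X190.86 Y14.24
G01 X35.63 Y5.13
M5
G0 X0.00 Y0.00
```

Each laser-on run becomes one SVG element. Flip Y back into SVG space with y_svg = 86.92 − y_machine.

Run 1: power S752 maps to stroke `#0000ff` (cut). The run returns to its start, so emit a `<polygon>` with points (Y-flipped): 34.10,14.68 124.10,14.68 124.10,34.76 34.10,34.76.

Run 2: S482 ⇒ score layer `#000000`. The run is open, so emit a `<polyline>` with points (Y-flipped): 19.41,50.67 204.66,73.90.

Run 3: the run's S244 means `#ff8800` (engrave). The run is open, so emit a `<polyline>` with points (Y-flipped): 80.33,57.80 130.95,8.63 113.74,55.73 137.47,71.39 190.86,72.68 35.63,81.79.

<svg xmlns="http://www.w3.org/2000/svg" width="212.09mm" height="86.92mm" viewBox="0 0 212.09 86.92">
  <polygon points="34.10,14.68 124.10,14.68 124.10,34.76 34.10,34.76" fill="none" stroke="#0000ff"/>
  <polyline points="19.41,50.67 204.66,73.90" fill="none" stroke="#000000"/>
  <polyline points="80.33,57.80 130.95,8.63 113.74,55.73 137.47,71.39 190.86,72.68 35.63,81.79" fill="none" stroke="#ff8800"/>
</svg>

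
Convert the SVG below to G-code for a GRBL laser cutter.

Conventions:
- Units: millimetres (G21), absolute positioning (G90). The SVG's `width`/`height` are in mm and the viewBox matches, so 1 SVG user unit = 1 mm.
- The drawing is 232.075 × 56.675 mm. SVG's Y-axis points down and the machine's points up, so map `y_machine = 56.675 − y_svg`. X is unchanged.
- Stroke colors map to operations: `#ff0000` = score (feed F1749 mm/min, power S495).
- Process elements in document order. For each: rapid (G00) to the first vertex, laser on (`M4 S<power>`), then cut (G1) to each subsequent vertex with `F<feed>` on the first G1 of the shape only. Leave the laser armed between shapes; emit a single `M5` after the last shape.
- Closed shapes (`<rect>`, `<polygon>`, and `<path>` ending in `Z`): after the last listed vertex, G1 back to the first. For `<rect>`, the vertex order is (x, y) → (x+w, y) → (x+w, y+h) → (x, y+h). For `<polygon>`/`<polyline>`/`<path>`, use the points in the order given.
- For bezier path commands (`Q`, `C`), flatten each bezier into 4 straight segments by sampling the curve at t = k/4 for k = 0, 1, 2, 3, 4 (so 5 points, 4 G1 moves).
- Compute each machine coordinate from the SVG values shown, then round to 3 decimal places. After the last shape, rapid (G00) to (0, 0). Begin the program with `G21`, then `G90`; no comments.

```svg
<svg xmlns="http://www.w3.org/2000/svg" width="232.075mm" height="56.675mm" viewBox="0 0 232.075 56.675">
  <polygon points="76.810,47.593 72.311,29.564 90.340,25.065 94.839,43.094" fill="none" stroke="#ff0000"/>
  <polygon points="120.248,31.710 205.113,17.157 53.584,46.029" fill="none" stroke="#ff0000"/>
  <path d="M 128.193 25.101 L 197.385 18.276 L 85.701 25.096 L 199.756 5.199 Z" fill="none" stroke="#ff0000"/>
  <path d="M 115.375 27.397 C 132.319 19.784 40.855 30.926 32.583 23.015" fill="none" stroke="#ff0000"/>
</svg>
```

viewBox `0 0 232.075 56.675` with mm width/height → 1 unit = 1 mm. Flip: y_m = 56.675 − y_svg.

**Shape 1** — `<polygon>` regular polygon, stroke `#ff0000` → score (S495, F1749). Machine vertices: (76.810,9.082) → (72.311,27.111) → (90.340,31.610) → (94.839,13.581) → (76.810,9.082). Closed: final G1 returns to the first vertex.

**Shape 2** — `<polygon>` closed polygon, stroke `#ff0000` → score (S495, F1749). Machine vertices: (120.248,24.965) → (205.113,39.518) → (53.584,10.646) → (120.248,24.965). Closed: final G1 returns to the first vertex.

**Shape 3** — `<path>` closed polygon, stroke `#ff0000` → score (S495, F1749). Machine vertices: (128.193,31.574) → (197.385,38.399) → (85.701,31.579) → (199.756,51.476) → (128.193,31.574). Closed: final G1 returns to the first vertex.

**Shape 4** — `<path>` cubic bezier, stroke `#ff0000` → score (S495, F1749). Control points (SVG): P0=(115.375,27.397), P1=(132.319,19.784), P2=(40.855,30.926), P3=(32.583,23.015); sampled at t=k/4. Machine vertices: (115.375,29.278) → (110.750,32.062) → (83.435,31.357) → (51.392,30.708) → (32.583,33.660). Open path.

G21
G90
G00 X76.810 Y9.082
M4 S495
G1 X72.311 Y27.111 F1749
G1 X90.340 Y31.610
G1 X94.839 Y13.581
G1 X76.810 Y9.082
G00 X120.248 Y24.965
M4 S495
G1 X205.113 Y39.518 F1749
G1 X53.584 Y10.646
G1 X120.248 Y24.965
G00 X128.193 Y31.574
M4 S495
G1 X197.385 Y38.399 F1749
G1 X85.701 Y31.579
G1 X199.756 Y51.476
G1 X128.193 Y31.574
G00 X115.375 Y29.278
M4 S495
G1 X110.750 Y32.062 F1749
G1 X83.435 Y31.357
G1 X51.392 Y30.708
G1 X32.583 Y33.660
M5
G00 X0.000 Y0.000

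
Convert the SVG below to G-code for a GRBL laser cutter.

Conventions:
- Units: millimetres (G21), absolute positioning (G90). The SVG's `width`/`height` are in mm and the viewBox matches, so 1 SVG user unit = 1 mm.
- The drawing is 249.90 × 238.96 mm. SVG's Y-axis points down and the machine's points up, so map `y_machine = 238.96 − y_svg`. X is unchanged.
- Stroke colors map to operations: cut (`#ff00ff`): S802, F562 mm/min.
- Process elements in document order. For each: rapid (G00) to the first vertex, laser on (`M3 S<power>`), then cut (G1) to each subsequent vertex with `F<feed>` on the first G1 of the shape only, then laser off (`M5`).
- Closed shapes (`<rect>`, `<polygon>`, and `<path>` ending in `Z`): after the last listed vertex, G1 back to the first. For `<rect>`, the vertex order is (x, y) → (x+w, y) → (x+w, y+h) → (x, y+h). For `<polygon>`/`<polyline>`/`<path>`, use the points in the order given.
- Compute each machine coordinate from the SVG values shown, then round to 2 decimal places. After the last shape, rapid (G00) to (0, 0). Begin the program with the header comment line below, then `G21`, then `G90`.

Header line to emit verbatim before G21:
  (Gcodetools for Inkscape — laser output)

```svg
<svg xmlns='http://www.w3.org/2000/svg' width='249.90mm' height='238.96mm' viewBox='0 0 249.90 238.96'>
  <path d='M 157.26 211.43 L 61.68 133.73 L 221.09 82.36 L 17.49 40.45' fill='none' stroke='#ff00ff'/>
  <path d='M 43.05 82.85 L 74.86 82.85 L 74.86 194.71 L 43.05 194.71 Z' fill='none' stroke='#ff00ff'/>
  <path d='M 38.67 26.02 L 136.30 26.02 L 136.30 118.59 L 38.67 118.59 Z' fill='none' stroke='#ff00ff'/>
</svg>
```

Since the viewBox matches the mm dimensions, user units are millimetres directly. The only transform is the Y-flip y_m = 238.96 − y_svg.

Shape 1 is a open polyline drawn with `<path>`. Its stroke #ff00ff means cut at S802, F562. After flipping Y the toolpath is (157.26,27.53) → (61.68,105.23) → (221.09,156.60) → (17.49,198.51).

Shape 2 is a rectangle drawn with `<path>`. Its stroke #ff00ff means cut at S802, F562. After flipping Y the toolpath is (43.05,156.11) → (74.86,156.11) → (74.86,44.25) → (43.05,44.25) → (43.05,156.11), returning to the start.

Shape 3 is a rectangle drawn with `<path>`. Its stroke #ff00ff means cut at S802, F562. After flipping Y the toolpath is (38.67,212.94) → (136.30,212.94) → (136.30,120.37) → (38.67,120.37) → (38.67,212.94), returning to the start.

(Gcodetools for Inkscape — laser output)
G21
G90
G00 X157.26 Y27.53
M3 S802
G1 X61.68 Y105.23 F562
G1 X221.09 Y156.60
G1 X17.49 Y198.51
M5
G00 X43.05 Y156.11
M3 S802
G1 X74.86 Y156.11 F562
G1 X74.86 Y44.25
G1 X43.05 Y44.25
G1 X43.05 Y156.11
M5
G00 X38.67 Y212.94
M3 S802
G1 X136.30 Y212.94 F562
G1 X136.30 Y120.37
G1 X38.67 Y120.37
G1 X38.67 Y212.94
M5
G00 X0.00 Y0.00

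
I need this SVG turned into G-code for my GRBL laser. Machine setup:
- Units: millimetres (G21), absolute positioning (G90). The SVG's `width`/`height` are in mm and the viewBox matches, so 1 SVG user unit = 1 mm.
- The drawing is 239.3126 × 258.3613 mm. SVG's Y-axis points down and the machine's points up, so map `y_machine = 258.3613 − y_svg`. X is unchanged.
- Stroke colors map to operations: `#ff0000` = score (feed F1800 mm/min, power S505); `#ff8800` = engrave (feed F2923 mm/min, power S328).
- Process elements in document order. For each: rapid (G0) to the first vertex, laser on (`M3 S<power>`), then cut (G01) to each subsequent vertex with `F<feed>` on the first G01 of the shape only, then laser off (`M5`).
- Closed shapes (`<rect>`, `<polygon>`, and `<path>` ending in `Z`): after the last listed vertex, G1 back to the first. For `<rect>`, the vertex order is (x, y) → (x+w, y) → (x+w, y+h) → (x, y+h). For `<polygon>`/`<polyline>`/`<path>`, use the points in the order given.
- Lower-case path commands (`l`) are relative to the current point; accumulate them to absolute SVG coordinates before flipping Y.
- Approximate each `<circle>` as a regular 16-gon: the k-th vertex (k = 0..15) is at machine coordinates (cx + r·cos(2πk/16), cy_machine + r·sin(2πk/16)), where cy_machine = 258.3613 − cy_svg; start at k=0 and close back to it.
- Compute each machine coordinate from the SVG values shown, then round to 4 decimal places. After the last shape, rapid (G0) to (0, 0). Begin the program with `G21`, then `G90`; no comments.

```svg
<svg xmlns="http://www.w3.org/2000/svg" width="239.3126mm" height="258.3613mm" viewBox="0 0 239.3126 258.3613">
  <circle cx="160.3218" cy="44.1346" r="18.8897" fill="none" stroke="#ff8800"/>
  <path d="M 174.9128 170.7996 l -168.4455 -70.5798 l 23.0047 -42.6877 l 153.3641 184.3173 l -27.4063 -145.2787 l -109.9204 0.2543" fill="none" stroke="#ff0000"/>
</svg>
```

G21
G90
G0 X179.2115 Y214.2267
M3 S328
G01 X177.7736 Y221.4555 F2923
G01 X173.6788 Y227.5837
G01 X167.5506 Y231.6785
G01 X160.3218 Y233.1164
G01 X153.0930 Y231.6785
G01 X146.9648 Y227.5837
G01 X142.8700 Y221.4555
G01 X141.4321 Y214.2267
G01 X142.8700 Y206.9979
G01 X146.9648 Y200.8697
G01 X153.0930 Y196.7749
G01 X160.3218 Y195.3370
G01 X167.5506 Y196.7749
G01 X173.6788 Y200.8697
G01 X177.7736 Y206.9979
G01 X179.2115 Y214.2267
M5
G0 X174.9128 Y87.5617
M3 S505
G01 X6.4673 Y158.1415 F1800
G01 X29.4720 Y200.8292
G01 X182.8361 Y16.5119
G01 X155.4298 Y161.7906
G01 X45.5094 Y161.5363
M5
G0 X0.0000 Y0.0000

1 u = 1 mm; y_m = 258.3613 − y.

[1] `<circle>` circle, #ff8800→engrave S328 F2923: (179.2115,214.2267) → (177.7736,221.4555) → (173.6788,227.5837) → (167.5506,231.6785) → (160.3218,233.1164) → (153.0930,231.6785) → (146.9648,227.5837) → (142.8700,221.4555) → (141.4321,214.2267) → (142.8700,206.9979) → (146.9648,200.8697) → (153.0930,196.7749) → (160.3218,195.3370) → (167.5506,196.7749) → (173.6788,200.8697) → (177.7736,206.9979) → (179.2115,214.2267) (closed)

[2] `<path>` open polyline, #ff0000→score S505 F1800: (174.9128,87.5617) → (6.4673,158.1415) → (29.4720,200.8292) → (182.8361,16.5119) → (155.4298,161.7906) → (45.5094,161.5363)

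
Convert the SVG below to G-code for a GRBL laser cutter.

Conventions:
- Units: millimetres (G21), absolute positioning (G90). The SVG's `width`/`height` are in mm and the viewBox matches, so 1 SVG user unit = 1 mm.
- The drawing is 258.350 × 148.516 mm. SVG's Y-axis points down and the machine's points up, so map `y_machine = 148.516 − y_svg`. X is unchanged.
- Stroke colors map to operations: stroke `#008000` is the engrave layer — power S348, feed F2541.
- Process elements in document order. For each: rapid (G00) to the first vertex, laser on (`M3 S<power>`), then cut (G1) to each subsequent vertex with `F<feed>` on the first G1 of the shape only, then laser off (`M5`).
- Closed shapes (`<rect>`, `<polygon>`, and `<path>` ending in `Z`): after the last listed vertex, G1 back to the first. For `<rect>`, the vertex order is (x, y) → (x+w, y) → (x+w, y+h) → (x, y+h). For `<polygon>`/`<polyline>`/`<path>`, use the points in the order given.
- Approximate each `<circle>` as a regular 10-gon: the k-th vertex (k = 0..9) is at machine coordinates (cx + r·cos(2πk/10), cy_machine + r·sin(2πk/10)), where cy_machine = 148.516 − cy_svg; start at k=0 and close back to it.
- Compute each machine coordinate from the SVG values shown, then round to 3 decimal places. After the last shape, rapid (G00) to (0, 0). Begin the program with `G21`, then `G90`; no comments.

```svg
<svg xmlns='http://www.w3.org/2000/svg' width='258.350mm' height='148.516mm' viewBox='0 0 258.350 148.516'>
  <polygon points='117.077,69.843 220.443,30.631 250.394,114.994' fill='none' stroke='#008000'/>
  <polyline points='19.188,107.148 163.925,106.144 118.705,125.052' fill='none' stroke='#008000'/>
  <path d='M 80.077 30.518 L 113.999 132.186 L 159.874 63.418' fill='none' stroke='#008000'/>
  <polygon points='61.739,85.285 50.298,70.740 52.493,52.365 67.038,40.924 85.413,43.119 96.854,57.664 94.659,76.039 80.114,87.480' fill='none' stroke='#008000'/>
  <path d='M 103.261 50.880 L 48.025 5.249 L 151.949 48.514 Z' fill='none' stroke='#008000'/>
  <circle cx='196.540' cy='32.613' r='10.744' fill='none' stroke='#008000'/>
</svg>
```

viewBox `0 0 258.350 148.516` with mm width/height → 1 unit = 1 mm. Flip: y_m = 148.516 − y_svg.

**Shape 1** — `<polygon>` closed polygon, stroke `#008000` → engrave (S348, F2541). Machine vertices: (117.077,78.673) → (220.443,117.885) → (250.394,33.522) → (117.077,78.673). Closed: final G1 returns to the first vertex.

**Shape 2** — `<polyline>` open polyline, stroke `#008000` → engrave (S348, F2541). Machine vertices: (19.188,41.368) → (163.925,42.372) → (118.705,23.464). Open path.

**Shape 3** — `<path>` open polyline, stroke `#008000` → engrave (S348, F2541). Machine vertices: (80.077,117.998) → (113.999,16.330) → (159.874,85.098). Open path.

**Shape 4** — `<polygon>` regular polygon, stroke `#008000` → engrave (S348, F2541). Machine vertices: (61.739,63.231) → (50.298,77.776) → (52.493,96.151) → (67.038,107.592) → (85.413,105.397) → (96.854,90.852) → (94.659,72.477) → (80.114,61.036) → (61.739,63.231). Closed: final G1 returns to the first vertex.

**Shape 5** — `<path>` closed polygon, stroke `#008000` → engrave (S348, F2541). Machine vertices: (103.261,97.636) → (48.025,143.267) → (151.949,100.002) → (103.261,97.636). Closed: final G1 returns to the first vertex.

**Shape 6** — `<circle>` circle, stroke `#008000` → engrave (S348, F2541). Machine vertices: (207.284,115.903) → (205.232,122.218) → (199.860,126.121) → (193.220,126.121) → (187.848,122.218) → (185.796,115.903) → (187.848,109.588) → (193.220,105.685) → (199.860,105.685) → (205.232,109.588) → (207.284,115.903). Closed: final G1 returns to the first vertex.

G21
G90
G00 X117.077 Y78.673
M3 S348
G1 X220.443 Y117.885 F2541
G1 X250.394 Y33.522
G1 X117.077 Y78.673
M5
G00 X19.188 Y41.368
M3 S348
G1 X163.925 Y42.372 F2541
G1 X118.705 Y23.464
M5
G00 X80.077 Y117.998
M3 S348
G1 X113.999 Y16.330 F2541
G1 X159.874 Y85.098
M5
G00 X61.739 Y63.231
M3 S348
G1 X50.298 Y77.776 F2541
G1 X52.493 Y96.151
G1 X67.038 Y107.592
G1 X85.413 Y105.397
G1 X96.854 Y90.852
G1 X94.659 Y72.477
G1 X80.114 Y61.036
G1 X61.739 Y63.231
M5
G00 X103.261 Y97.636
M3 S348
G1 X48.025 Y143.267 F2541
G1 X151.949 Y100.002
G1 X103.261 Y97.636
M5
G00 X207.284 Y115.903
M3 S348
G1 X205.232 Y122.218 F2541
G1 X199.860 Y126.121
G1 X193.220 Y126.121
G1 X187.848 Y122.218
G1 X185.796 Y115.903
G1 X187.848 Y109.588
G1 X193.220 Y105.685
G1 X199.860 Y105.685
G1 X205.232 Y109.588
G1 X207.284 Y115.903
M5
G00 X0.000 Y0.000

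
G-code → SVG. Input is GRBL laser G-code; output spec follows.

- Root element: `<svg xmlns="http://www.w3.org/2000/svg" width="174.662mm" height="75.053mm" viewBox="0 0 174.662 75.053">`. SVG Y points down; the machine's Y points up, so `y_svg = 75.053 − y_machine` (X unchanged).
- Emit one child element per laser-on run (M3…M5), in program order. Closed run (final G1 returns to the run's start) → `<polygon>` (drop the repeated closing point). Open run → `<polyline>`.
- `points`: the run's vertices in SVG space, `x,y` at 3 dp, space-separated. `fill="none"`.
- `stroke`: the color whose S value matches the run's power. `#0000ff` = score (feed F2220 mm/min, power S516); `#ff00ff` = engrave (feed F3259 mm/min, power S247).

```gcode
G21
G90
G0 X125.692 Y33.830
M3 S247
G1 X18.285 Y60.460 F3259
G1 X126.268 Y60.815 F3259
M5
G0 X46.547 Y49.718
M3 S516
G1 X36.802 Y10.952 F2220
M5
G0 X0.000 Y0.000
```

Each laser-on run becomes one SVG element. Flip Y back into SVG space with y_svg = 75.053 − y_machine.

Run 1: the run's S247 means `#ff00ff` (engrave). The run is open, so emit a `<polyline>` with points (Y-flipped): 125.692,41.223 18.285,14.593 126.268,14.238.

Run 2: the run's S516 means `#0000ff` (score). The run is open, so emit a `<polyline>` with points (Y-flipped): 46.547,25.335 36.802,64.101.

<svg xmlns="http://www.w3.org/2000/svg" width="174.662mm" height="75.053mm" viewBox="0 0 174.662 75.053">
  <polyline points="125.692,41.223 18.285,14.593 126.268,14.238" fill="none" stroke="#ff00ff"/>
  <polyline points="46.547,25.335 36.802,64.101" fill="none" stroke="#0000ff"/>
</svg>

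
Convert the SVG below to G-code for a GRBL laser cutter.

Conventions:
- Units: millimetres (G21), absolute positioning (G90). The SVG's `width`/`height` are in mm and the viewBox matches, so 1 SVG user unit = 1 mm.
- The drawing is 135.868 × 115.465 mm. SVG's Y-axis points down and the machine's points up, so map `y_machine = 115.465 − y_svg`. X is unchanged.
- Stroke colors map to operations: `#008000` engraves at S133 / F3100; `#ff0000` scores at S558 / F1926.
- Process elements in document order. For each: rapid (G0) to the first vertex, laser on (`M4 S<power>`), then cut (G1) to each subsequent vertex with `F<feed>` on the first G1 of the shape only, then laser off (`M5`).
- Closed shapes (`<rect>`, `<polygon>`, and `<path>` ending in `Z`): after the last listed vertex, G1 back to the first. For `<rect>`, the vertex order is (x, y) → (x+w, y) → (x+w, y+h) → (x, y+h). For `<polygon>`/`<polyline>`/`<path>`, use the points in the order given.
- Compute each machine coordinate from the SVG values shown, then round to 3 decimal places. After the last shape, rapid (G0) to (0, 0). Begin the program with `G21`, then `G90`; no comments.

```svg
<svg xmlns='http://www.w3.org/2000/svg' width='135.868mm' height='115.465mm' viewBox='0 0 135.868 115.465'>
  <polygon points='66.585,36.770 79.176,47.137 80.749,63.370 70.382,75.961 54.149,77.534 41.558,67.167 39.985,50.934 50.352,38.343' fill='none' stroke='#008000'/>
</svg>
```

viewBox `0 0 135.868 115.465` with mm width/height → 1 unit = 1 mm. Flip: y_m = 115.465 − y_svg.

**Shape 1** — `<polygon>` regular polygon, stroke `#008000` → engrave (S133, F3100). Machine vertices: (66.585,78.695) → (79.176,68.328) → (80.749,52.095) → (70.382,39.504) → (54.149,37.931) → (41.558,48.298) → (39.985,64.531) → (50.352,77.122) → (66.585,78.695). Closed: final G1 returns to the first vertex.

G21
G90
G0 X66.585 Y78.695
M4 S133
G1 X79.176 Y68.328 F3100
G1 X80.749 Y52.095
G1 X70.382 Y39.504
G1 X54.149 Y37.931
G1 X41.558 Y48.298
G1 X39.985 Y64.531
G1 X50.352 Y77.122
G1 X66.585 Y78.695
M5
G0 X0.000 Y0.000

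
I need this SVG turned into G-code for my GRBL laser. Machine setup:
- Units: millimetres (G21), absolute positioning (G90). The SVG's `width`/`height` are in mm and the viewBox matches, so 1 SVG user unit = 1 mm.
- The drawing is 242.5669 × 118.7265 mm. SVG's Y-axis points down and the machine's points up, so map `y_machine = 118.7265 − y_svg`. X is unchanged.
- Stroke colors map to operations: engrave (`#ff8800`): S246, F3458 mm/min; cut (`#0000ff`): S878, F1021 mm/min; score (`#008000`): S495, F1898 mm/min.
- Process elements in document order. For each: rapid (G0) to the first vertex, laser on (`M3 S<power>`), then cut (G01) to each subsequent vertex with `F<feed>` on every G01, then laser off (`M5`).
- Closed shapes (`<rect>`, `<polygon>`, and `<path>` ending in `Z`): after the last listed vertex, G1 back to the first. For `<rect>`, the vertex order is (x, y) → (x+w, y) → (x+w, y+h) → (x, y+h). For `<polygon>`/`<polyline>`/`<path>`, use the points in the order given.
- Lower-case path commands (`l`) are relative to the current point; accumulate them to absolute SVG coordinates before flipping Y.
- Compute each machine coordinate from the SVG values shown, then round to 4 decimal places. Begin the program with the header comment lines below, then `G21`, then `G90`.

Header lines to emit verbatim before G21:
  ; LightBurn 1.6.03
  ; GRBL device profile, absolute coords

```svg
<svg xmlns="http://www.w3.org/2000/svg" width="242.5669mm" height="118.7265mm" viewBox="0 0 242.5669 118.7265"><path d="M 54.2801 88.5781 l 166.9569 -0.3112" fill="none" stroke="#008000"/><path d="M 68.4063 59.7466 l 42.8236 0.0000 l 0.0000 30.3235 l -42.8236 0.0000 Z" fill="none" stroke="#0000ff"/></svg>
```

; LightBurn 1.6.03
; GRBL device profile, absolute coords
G21
G90
G0 X54.2801 Y30.1484
M3 S495
G01 X221.2370 Y30.4596 F1898
M5
G0 X68.4063 Y58.9799
M3 S878
G01 X111.2299 Y58.9799 F1021
G01 X111.2299 Y28.6564 F1021
G01 X68.4063 Y28.6564 F1021
G01 X68.4063 Y58.9799 F1021
M5

viewBox `0 0 242.5669 118.7265` with mm width/height → 1 unit = 1 mm. Flip: y_m = 118.7265 − y_svg.

**Shape 1** — `<path>` line segment, stroke `#008000` → score (S495, F1898). Machine vertices: (54.2801,30.1484) → (221.2370,30.4596). Open path.

**Shape 2** — `<path>` rectangle, stroke `#0000ff` → cut (S878, F1021). Machine vertices: (68.4063,58.9799) → (111.2299,58.9799) → (111.2299,28.6564) → (68.4063,28.6564) → (68.4063,58.9799). Closed: final G1 returns to the first vertex.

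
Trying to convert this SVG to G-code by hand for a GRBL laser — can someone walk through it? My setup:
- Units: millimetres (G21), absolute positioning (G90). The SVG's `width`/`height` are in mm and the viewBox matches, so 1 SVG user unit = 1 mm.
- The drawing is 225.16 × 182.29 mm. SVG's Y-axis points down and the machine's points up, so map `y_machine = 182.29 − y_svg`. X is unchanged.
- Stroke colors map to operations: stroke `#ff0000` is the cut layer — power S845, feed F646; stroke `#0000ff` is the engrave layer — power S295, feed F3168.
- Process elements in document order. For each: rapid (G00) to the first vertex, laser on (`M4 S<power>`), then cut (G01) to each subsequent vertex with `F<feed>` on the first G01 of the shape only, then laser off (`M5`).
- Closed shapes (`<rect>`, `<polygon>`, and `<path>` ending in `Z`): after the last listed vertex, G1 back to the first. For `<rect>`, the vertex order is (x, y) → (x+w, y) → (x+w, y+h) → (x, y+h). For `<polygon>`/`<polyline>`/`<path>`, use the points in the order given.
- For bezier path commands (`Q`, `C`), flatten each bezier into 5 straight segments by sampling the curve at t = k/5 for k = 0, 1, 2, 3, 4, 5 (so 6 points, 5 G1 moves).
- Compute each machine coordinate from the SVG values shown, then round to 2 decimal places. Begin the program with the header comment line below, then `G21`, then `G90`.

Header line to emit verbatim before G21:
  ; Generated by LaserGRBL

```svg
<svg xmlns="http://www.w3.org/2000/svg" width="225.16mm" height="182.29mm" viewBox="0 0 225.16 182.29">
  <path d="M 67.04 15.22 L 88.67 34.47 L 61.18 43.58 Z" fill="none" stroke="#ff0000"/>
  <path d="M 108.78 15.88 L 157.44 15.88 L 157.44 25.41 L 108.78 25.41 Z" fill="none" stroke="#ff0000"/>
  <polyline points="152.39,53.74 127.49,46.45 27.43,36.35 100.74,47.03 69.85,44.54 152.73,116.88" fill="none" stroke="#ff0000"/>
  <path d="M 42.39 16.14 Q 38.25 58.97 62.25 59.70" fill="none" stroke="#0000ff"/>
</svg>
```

; Generated by LaserGRBL
G21
G90
G00 X67.04 Y167.07
M4 S845
G01 X88.67 Y147.82 F646
G01 X61.18 Y138.71
G01 X67.04 Y167.07
M5
G00 X108.78 Y166.41
M4 S845
G01 X157.44 Y166.41 F646
G01 X157.44 Y156.88
G01 X108.78 Y156.88
G01 X108.78 Y166.41
M5
G00 X152.39 Y128.55
M4 S845
G01 X127.49 Y135.84 F646
G01 X27.43 Y145.94
G01 X100.74 Y135.26
G01 X69.85 Y137.75
G01 X152.73 Y65.41
M5
G00 X42.39 Y166.15
M4 S295
G01 X41.86 Y150.70 F3168
G01 X43.58 Y138.62
G01 X47.55 Y129.91
G01 X53.78 Y124.57
G01 X62.25 Y122.59
M5

1 u = 1 mm; y_m = 182.29 − y.

[1] `<path>` regular polygon, #ff0000→cut S845 F646: (67.04,167.07) → (88.67,147.82) → (61.18,138.71) → (67.04,167.07) (closed)

[2] `<path>` rectangle, #ff0000→cut S845 F646: (108.78,166.41) → (157.44,166.41) → (157.44,156.88) → (108.78,156.88) → (108.78,166.41) (closed)

[3] `<polyline>` open polyline, #ff0000→cut S845 F646: (152.39,128.55) → (127.49,135.84) → (27.43,145.94) → (100.74,135.26) → (69.85,137.75) → (152.73,65.41)

[4] `<path>` quadratic bezier, #0000ff→engrave S295 F3168: (42.39,166.15) → (41.86,150.70) → (43.58,138.62) → (47.55,129.91) → (53.78,124.57) → (62.25,122.59)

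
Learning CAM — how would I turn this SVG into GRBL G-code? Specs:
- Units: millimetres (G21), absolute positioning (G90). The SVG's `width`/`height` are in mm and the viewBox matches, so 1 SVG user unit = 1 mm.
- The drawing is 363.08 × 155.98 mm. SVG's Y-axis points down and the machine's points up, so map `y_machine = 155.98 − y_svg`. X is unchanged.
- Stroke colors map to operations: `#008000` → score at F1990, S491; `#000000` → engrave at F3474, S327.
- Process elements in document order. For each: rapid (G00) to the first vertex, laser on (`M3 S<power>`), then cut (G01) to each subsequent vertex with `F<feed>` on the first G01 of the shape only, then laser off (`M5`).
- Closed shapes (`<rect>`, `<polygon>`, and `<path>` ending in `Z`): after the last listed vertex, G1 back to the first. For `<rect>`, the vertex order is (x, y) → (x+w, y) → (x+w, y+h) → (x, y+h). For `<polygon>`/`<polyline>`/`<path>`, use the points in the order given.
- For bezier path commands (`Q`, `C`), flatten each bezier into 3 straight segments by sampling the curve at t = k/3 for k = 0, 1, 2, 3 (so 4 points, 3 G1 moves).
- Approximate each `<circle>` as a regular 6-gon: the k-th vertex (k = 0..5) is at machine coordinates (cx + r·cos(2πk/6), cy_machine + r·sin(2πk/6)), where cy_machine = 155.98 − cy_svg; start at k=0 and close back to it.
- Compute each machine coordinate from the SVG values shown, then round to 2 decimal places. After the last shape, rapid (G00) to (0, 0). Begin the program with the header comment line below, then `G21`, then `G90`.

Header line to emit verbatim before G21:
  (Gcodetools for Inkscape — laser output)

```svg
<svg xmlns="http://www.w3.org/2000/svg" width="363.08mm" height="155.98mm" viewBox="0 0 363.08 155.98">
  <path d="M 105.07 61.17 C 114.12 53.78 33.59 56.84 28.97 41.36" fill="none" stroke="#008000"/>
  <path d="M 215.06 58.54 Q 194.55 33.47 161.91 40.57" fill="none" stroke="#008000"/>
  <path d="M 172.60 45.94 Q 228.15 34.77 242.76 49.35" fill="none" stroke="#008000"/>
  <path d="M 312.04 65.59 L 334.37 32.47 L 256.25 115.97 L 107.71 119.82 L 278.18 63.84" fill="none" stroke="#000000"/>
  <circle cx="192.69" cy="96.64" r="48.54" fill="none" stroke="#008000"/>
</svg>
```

(Gcodetools for Inkscape — laser output)
G21
G90
G00 X105.07 Y94.81
M3 S491
G01 X90.39 Y99.79 F1990
G01 X52.76 Y104.25
G01 X28.97 Y114.62
M5
G00 X215.06 Y97.44
M3 S491
G01 X200.04 Y110.58 F1990
G01 X182.32 Y116.57
G01 X161.91 Y115.41
M5
G00 X172.60 Y110.04
M3 S491
G01 X205.08 Y114.63 F1990
G01 X228.47 Y113.49
G01 X242.76 Y106.63
M5
G00 X312.04 Y90.39
M3 S327
G01 X334.37 Y123.51 F3474
G01 X256.25 Y40.01
G01 X107.71 Y36.16
G01 X278.18 Y92.14
M5
G00 X241.23 Y59.34
M3 S491
G01 X216.96 Y101.38 F1990
G01 X168.42 Y101.38
G01 X144.15 Y59.34
G01 X168.42 Y17.30
G01 X216.96 Y17.30
G01 X241.23 Y59.34
M5
G00 X0.00 Y0.00

Since the viewBox matches the mm dimensions, user units are millimetres directly. The only transform is the Y-flip y_m = 155.98 − y_svg.

Shape 1 is a cubic bezier drawn with `<path>`. Its stroke #008000 means score at S491, F1990. After flipping Y the toolpath is (105.07,94.81) → (90.39,99.79) → (52.76,104.25) → (28.97,114.62).

Shape 2 is a quadratic bezier drawn with `<path>`. Its stroke #008000 means score at S491, F1990. After flipping Y the toolpath is (215.06,97.44) → (200.04,110.58) → (182.32,116.57) → (161.91,115.41).

Shape 3 is a quadratic bezier drawn with `<path>`. Its stroke #008000 means score at S491, F1990. After flipping Y the toolpath is (172.60,110.04) → (205.08,114.63) → (228.47,113.49) → (242.76,106.63).

Shape 4 is a open polyline drawn with `<path>`. Its stroke #000000 means engrave at S327, F3474. After flipping Y the toolpath is (312.04,90.39) → (334.37,123.51) → (256.25,40.01) → (107.71,36.16) → (278.18,92.14).

Shape 5 is a circle drawn with `<circle>`. Its stroke #008000 means score at S491, F1990. After flipping Y the toolpath is (241.23,59.34) → (216.96,101.38) → (168.42,101.38) → (144.15,59.34) → (168.42,17.30) → (216.96,17.30) → (241.23,59.34), returning to the start.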